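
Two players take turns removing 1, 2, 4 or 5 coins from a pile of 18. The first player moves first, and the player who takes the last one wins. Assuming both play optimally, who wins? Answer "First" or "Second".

Second

Positions where the player to move wins (W) vs loses (L):
i:   0  1  2  3  4  5  6  7  8  9 10 11 12 13 14 15 16 17 18
     L  W  W  L  W  W  L  W  W  L  W  W  L  W  W  L  W  W  L
Position 18 is L, so the second player wins.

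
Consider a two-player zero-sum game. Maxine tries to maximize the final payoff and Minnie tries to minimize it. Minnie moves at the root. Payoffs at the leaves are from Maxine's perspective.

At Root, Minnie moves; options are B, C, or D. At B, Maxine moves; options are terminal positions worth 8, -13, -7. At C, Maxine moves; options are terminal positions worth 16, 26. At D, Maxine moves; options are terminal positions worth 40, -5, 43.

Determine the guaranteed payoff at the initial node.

B (Maxine): max(8, -13, -7) = 8
C (Maxine): max(16, 26) = 26
D (Maxine): max(40, -5, 43) = 43
Root (Minnie): min(8, 26, 43) = 8

8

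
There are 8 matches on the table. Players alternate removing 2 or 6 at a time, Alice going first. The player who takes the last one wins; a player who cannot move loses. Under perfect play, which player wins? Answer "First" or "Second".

Compute winning (W) and losing (L) positions by backward induction:
i:   0  1  2  3  4  5  6  7  8
     L  L  W  W  L  L  W  W  L
Position 8 is L, so the second player wins.

Second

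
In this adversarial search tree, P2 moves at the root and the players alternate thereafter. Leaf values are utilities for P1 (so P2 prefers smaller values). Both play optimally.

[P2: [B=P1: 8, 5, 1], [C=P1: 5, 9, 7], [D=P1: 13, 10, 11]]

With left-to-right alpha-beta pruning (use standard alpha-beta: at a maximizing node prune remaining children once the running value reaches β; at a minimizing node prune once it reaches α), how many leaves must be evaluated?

B [α=-∞,β=+∞]: v=8
C [α=-∞,β=8]: v=9 after child 2 ≥ β → β-cutoff, skip 1
D [α=-∞,β=8]: v=13 after child 1 ≥ β → β-cutoff, skip 2
Root [α=-∞,β=+∞]: v=8
Leaves evaluated: 6 of 9.

6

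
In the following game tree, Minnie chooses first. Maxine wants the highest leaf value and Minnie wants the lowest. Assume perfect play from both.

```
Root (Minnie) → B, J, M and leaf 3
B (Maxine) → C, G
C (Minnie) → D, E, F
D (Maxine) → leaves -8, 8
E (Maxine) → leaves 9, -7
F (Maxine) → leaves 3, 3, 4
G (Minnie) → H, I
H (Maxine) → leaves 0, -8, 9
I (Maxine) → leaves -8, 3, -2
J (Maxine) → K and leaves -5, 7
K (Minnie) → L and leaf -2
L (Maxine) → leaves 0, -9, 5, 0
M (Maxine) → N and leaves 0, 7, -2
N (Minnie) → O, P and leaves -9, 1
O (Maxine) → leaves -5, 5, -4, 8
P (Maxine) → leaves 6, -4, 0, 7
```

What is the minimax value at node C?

4

D: max(-8, 8) = 8
E: max(9, -7) = 9
F: max(3, 3, 4) = 4
C: min(8, 9, 4) = 4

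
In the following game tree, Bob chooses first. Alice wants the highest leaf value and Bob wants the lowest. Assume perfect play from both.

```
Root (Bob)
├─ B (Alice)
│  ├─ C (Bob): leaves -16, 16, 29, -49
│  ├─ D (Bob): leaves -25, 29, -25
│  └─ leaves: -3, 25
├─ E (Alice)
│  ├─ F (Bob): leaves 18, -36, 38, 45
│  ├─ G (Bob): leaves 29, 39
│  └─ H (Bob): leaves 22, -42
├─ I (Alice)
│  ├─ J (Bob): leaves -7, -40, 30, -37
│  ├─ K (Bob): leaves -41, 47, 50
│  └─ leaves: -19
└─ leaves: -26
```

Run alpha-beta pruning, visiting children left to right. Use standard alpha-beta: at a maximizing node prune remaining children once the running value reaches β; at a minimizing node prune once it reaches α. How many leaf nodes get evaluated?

C [α=-∞,β=+∞]: v=-49
D [α=-49,β=+∞]: v=-25
B [α=-∞,β=+∞]: v=25
F [α=-∞,β=25]: v=-36
G [α=-36,β=25]: v=29
E [α=-∞,β=25]: v=29 after child 2 ≥ β → β-cutoff, skip 1
J [α=-∞,β=25]: v=-40
K [α=-40,β=25]: v=-41 after child 1 ≤ α → α-cutoff, skip 2
I [α=-∞,β=25]: v=-19
Root [α=-∞,β=+∞]: v=-26
Leaves evaluated: 22 of 26.

22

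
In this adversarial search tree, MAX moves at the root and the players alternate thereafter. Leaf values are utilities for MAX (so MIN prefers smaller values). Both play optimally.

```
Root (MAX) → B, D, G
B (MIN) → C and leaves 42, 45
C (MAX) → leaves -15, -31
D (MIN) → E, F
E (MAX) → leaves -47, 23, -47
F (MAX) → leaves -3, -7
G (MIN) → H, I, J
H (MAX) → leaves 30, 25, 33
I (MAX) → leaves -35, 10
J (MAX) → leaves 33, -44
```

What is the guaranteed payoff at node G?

H: max(30, 25, 33) = 33
I: max(-35, 10) = 10
J: max(33, -44) = 33
G: min(33, 10, 33) = 10

10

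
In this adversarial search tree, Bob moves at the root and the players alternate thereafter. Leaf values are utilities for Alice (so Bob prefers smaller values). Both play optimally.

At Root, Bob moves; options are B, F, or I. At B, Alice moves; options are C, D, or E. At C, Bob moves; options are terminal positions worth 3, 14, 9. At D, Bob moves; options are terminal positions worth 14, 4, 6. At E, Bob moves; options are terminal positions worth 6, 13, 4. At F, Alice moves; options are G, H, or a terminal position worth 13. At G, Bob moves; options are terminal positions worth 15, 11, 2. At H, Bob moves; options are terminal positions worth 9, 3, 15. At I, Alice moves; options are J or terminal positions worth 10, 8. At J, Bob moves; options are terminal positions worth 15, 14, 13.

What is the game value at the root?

4

C (Bob): min(3, 14, 9) = 3
D (Bob): min(14, 4, 6) = 4
E (Bob): min(6, 13, 4) = 4
B (Alice): max(3, 4, 4) = 4
G (Bob): min(15, 11, 2) = 2
H (Bob): min(9, 3, 15) = 3
F (Alice): max(2, 3, 13) = 13
J (Bob): min(15, 14, 13) = 13
I (Alice): max(13, 10, 8) = 13
Root (Bob): min(4, 13, 13) = 4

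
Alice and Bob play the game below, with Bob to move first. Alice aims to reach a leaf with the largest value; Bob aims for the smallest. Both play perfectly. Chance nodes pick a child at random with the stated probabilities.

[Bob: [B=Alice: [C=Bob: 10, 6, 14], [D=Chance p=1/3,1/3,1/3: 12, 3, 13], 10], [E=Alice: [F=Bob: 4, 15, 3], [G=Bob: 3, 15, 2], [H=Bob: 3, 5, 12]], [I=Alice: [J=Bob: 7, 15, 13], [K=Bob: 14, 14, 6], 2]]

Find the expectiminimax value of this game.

3

C (Bob): min(10, 6, 14) = 6
D (Chance): 1/3·12 + 1/3·3 + 1/3·13 = 9.33
B (Alice): max(6, 9.33, 10) = 10
F (Bob): min(4, 15, 3) = 3
G (Bob): min(3, 15, 2) = 2
H (Bob): min(3, 5, 12) = 3
E (Alice): max(3, 2, 3) = 3
J (Bob): min(7, 15, 13) = 7
K (Bob): min(14, 14, 6) = 6
I (Alice): max(7, 6, 2) = 7
Root (Bob): min(10, 3, 7) = 3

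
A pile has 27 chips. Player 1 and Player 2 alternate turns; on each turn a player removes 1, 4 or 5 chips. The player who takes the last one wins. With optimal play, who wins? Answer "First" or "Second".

First

W/L table (W = player to move can force a win):
i:   0  1  2  3  4  5  6  7  8  9 10 11 12 13 14 15 16 17 18 19 20 21 22 23 24 25 26 27
     L  W  L  W  W  W  W  W  L  W  L  W  W  W  W  W  L  W  L  W  W  W  W  W  L  W  L  W
Position 27 is W, so the first player wins.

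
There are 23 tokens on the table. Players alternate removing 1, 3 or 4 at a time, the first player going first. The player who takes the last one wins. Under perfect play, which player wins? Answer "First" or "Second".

Second

Compute winning (W) and losing (L) positions by backward induction:
i:   0  1  2  3  4  5  6  7  8  9 10 11 12 13 14 15 16 17 18 19 20 21 22 23
     L  W  L  W  W  W  W  L  W  L  W  W  W  W  L  W  L  W  W  W  W  L  W  L
Position 23 is L, so the second player wins.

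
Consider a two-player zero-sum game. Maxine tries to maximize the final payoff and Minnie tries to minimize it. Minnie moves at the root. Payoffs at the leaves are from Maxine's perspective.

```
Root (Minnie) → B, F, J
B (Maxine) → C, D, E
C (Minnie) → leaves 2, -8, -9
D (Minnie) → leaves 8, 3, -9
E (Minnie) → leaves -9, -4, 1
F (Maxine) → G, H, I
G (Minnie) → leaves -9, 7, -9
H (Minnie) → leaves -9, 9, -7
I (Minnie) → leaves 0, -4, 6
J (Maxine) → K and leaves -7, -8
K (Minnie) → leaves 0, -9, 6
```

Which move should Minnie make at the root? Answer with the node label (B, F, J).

B

C (Minnie): min(2, -8, -9) = -9
D (Minnie): min(8, 3, -9) = -9
E (Minnie): min(-9, -4, 1) = -9
B (Maxine): max(-9, -9, -9) = -9
G (Minnie): min(-9, 7, -9) = -9
H (Minnie): min(-9, 9, -7) = -9
I (Minnie): min(0, -4, 6) = -4
F (Maxine): max(-9, -9, -4) = -4
K (Minnie): min(0, -9, 6) = -9
J (Maxine): max(-9, -7, -8) = -7
Root (Minnie): min(-9, -4, -7) = -9
Minnie picks the child with the lowest value: B (value -9).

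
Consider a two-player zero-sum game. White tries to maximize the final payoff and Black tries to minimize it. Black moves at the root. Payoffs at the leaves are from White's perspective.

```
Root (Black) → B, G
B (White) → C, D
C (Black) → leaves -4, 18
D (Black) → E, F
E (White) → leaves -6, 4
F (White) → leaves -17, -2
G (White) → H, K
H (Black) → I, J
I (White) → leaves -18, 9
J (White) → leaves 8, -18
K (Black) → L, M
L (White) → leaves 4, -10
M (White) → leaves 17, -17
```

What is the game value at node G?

8

I: max(-18, 9) = 9
J: max(8, -18) = 8
H: min(9, 8) = 8
L: max(4, -10) = 4
M: max(17, -17) = 17
K: min(4, 17) = 4
G: max(8, 4) = 8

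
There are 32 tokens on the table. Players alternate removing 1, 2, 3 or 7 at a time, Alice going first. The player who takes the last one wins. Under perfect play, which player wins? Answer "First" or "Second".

Compute winning (W) and losing (L) positions by backward induction:
i:   0  1  2  3  4  5  6  7  8  9 10 11 12 13 14 15 16 17 18 19 20 21 22 23 24 25 26 27 28 29 30 31 32
     L  W  W  W  L  W  W  W  L  W  W  W  L  W  W  W  L  W  W  W  L  W  W  W  L  W  W  W  L  W  W  W  L
Position 32 is L, so the second player wins.

Second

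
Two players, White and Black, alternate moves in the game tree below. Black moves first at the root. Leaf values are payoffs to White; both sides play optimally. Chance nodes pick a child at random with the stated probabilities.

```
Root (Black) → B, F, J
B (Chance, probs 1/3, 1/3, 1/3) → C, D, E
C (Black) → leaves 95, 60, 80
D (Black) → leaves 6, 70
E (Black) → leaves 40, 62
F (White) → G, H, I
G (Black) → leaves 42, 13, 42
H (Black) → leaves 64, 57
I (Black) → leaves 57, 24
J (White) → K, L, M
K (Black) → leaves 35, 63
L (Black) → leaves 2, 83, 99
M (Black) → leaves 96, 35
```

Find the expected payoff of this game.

35

C (Black): min(95, 60, 80) = 60
D (Black): min(6, 70) = 6
E (Black): min(40, 62) = 40
B (Chance): 1/3·60 + 1/3·6 + 1/3·40 = 35.33
G (Black): min(42, 13, 42) = 13
H (Black): min(64, 57) = 57
I (Black): min(57, 24) = 24
F (White): max(13, 57, 24) = 57
K (Black): min(35, 63) = 35
L (Black): min(2, 83, 99) = 2
M (Black): min(96, 35) = 35
J (White): max(35, 2, 35) = 35
Root (Black): min(35.33, 57, 35) = 35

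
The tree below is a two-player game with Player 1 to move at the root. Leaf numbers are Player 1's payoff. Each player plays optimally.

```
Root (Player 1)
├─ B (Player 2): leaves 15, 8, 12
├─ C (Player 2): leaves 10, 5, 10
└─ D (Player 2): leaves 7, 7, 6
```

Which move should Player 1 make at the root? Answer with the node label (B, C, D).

B

B (Player 2): min(15, 8, 12) = 8
C (Player 2): min(10, 5, 10) = 5
D (Player 2): min(7, 7, 6) = 6
Root (Player 1): max(8, 5, 6) = 8
Player 1 picks the child with the highest value: B (value 8).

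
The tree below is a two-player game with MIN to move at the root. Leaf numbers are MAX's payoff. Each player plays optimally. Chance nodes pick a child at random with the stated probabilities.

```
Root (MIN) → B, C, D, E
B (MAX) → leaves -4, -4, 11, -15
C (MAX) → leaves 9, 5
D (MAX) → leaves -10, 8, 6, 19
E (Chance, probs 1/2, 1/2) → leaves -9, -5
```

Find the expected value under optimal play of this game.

B (MAX): max(-4, -4, 11, -15) = 11
C (MAX): max(9, 5) = 9
D (MAX): max(-10, 8, 6, 19) = 19
E (Chance): 1/2·-9 + 1/2·-5 = -7
Root (MIN): min(11, 9, 19, -7) = -7

-7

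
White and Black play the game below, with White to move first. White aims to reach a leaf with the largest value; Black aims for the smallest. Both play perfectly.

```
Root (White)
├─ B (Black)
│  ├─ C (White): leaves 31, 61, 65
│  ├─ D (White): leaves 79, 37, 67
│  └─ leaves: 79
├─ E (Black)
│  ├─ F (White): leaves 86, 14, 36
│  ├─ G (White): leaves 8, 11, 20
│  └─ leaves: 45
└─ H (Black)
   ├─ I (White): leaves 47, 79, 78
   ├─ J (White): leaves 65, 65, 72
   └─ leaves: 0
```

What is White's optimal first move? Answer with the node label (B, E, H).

B

C (White): max(31, 61, 65) = 65
D (White): max(79, 37, 67) = 79
B (Black): min(65, 79, 79) = 65
F (White): max(86, 14, 36) = 86
G (White): max(8, 11, 20) = 20
E (Black): min(86, 20, 45) = 20
I (White): max(47, 79, 78) = 79
J (White): max(65, 65, 72) = 72
H (Black): min(79, 72, 0) = 0
Root (White): max(65, 20, 0) = 65
White picks the child with the highest value: B (value 65).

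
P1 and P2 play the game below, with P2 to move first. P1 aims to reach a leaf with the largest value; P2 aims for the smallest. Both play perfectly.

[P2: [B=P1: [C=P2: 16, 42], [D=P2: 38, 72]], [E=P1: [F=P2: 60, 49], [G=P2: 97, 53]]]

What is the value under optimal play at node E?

53

F: min(60, 49) = 49
G: min(97, 53) = 53
E: max(49, 53) = 53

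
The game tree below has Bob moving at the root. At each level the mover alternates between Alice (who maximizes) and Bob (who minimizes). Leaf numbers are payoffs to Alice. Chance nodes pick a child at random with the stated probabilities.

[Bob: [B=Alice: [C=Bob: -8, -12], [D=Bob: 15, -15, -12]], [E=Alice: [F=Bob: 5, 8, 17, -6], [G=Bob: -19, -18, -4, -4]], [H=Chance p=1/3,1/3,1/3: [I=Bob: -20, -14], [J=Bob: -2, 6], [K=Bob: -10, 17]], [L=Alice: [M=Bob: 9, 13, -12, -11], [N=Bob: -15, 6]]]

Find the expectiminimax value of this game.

-12

C (Bob): min(-8, -12) = -12
D (Bob): min(15, -15, -12) = -15
B (Alice): max(-12, -15) = -12
F (Bob): min(5, 8, 17, -6) = -6
G (Bob): min(-19, -18, -4, -4) = -19
E (Alice): max(-6, -19) = -6
I (Bob): min(-20, -14) = -20
J (Bob): min(-2, 6) = -2
K (Bob): min(-10, 17) = -10
H (Chance): 1/3·-20 + 1/3·-2 + 1/3·-10 = -10.67
M (Bob): min(9, 13, -12, -11) = -12
N (Bob): min(-15, 6) = -15
L (Alice): max(-12, -15) = -12
Root (Bob): min(-12, -6, -10.67, -12) = -12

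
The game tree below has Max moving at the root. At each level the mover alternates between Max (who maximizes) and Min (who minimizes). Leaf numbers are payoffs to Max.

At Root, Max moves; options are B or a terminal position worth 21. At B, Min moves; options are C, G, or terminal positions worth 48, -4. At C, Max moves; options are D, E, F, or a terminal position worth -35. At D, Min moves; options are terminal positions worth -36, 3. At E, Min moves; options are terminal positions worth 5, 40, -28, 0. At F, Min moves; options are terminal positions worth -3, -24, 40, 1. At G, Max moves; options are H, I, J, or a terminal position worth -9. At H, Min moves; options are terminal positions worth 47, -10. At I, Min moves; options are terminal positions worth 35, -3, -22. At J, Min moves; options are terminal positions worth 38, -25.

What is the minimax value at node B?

D: min(-36, 3) = -36
E: min(5, 40, -28, 0) = -28
F: min(-3, -24, 40, 1) = -24
C: max(-36, -28, -24, -35) = -24
H: min(47, -10) = -10
I: min(35, -3, -22) = -22
J: min(38, -25) = -25
G: max(-10, -22, -25, -9) = -9
B: min(-24, -9, 48, -4) = -24

-24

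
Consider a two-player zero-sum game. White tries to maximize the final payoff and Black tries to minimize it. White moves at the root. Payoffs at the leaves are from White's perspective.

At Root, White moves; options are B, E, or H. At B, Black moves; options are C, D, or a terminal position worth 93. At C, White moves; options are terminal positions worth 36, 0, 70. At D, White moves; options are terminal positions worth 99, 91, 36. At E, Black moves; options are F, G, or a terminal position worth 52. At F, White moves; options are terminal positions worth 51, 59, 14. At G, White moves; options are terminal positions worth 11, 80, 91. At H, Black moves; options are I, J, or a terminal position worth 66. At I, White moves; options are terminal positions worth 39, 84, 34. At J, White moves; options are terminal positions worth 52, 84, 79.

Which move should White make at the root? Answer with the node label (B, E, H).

C (White): max(36, 0, 70) = 70
D (White): max(99, 91, 36) = 99
B (Black): min(70, 99, 93) = 70
F (White): max(51, 59, 14) = 59
G (White): max(11, 80, 91) = 91
E (Black): min(59, 91, 52) = 52
I (White): max(39, 84, 34) = 84
J (White): max(52, 84, 79) = 84
H (Black): min(84, 84, 66) = 66
Root (White): max(70, 52, 66) = 70
White picks the child with the highest value: B (value 70).

B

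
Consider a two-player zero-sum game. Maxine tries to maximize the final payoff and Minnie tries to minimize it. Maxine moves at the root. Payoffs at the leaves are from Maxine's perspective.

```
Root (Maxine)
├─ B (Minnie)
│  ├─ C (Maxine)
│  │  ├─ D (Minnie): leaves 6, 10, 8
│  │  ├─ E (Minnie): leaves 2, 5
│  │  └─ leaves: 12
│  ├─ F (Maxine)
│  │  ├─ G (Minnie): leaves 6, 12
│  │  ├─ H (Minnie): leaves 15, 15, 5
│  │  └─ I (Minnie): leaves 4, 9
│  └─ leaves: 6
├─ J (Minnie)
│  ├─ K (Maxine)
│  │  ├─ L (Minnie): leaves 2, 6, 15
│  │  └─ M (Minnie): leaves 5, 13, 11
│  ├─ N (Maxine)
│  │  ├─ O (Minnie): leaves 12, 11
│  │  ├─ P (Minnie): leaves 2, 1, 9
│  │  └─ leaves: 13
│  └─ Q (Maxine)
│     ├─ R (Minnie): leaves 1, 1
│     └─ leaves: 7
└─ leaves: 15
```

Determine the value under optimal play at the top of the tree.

D (Minnie): min(6, 10, 8) = 6
E (Minnie): min(2, 5) = 2
C (Maxine): max(6, 2, 12) = 12
G (Minnie): min(6, 12) = 6
H (Minnie): min(15, 15, 5) = 5
I (Minnie): min(4, 9) = 4
F (Maxine): max(6, 5, 4) = 6
B (Minnie): min(12, 6, 6) = 6
L (Minnie): min(2, 6, 15) = 2
M (Minnie): min(5, 13, 11) = 5
K (Maxine): max(2, 5) = 5
O (Minnie): min(12, 11) = 11
P (Minnie): min(2, 1, 9) = 1
N (Maxine): max(11, 1, 13) = 13
R (Minnie): min(1, 1) = 1
Q (Maxine): max(1, 7) = 7
J (Minnie): min(5, 13, 7) = 5
Root (Maxine): max(6, 5, 15) = 15

15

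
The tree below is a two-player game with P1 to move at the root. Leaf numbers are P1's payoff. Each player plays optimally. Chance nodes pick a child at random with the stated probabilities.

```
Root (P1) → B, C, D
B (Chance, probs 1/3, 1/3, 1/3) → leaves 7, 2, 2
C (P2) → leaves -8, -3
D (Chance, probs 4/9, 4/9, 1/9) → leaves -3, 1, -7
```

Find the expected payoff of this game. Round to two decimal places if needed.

3.67

B (Chance): 1/3·7 + 1/3·2 + 1/3·2 = 3.67
C (P2): min(-8, -3) = -8
D (Chance): 4/9·-3 + 4/9·1 + 1/9·-7 = -1.67
Root (P1): max(3.67, -8, -1.67) = 3.67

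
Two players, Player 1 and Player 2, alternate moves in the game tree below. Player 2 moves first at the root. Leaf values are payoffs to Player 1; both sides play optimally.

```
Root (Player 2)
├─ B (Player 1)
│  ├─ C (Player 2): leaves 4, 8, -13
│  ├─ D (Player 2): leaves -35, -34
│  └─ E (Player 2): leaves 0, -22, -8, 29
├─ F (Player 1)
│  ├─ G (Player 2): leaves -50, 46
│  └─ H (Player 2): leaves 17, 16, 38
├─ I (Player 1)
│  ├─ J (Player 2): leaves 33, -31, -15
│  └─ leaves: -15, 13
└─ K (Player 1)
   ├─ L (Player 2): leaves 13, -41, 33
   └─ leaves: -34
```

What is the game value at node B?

-13

C: min(4, 8, -13) = -13
D: min(-35, -34) = -35
E: min(0, -22, -8, 29) = -22
B: max(-13, -35, -22) = -13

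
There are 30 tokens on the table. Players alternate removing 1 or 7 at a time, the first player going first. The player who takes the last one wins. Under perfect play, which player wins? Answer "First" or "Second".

Second

W/L table (W = player to move can force a win):
i:   0  1  2  3  4  5  6  7  8  9 10 11 12 13 14 15 16 17 18 19 20 21 22 23 24 25 26 27 28 29 30
     L  W  L  W  L  W  L  W  L  W  L  W  L  W  L  W  L  W  L  W  L  W  L  W  L  W  L  W  L  W  L
Position 30 is L, so the second player wins.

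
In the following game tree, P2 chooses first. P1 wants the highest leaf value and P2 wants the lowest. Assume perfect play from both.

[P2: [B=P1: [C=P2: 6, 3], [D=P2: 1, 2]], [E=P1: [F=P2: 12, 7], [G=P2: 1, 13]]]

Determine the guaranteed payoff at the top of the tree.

C (P2): min(6, 3) = 3
D (P2): min(1, 2) = 1
B (P1): max(3, 1) = 3
F (P2): min(12, 7) = 7
G (P2): min(1, 13) = 1
E (P1): max(7, 1) = 7
Root (P2): min(3, 7) = 3

3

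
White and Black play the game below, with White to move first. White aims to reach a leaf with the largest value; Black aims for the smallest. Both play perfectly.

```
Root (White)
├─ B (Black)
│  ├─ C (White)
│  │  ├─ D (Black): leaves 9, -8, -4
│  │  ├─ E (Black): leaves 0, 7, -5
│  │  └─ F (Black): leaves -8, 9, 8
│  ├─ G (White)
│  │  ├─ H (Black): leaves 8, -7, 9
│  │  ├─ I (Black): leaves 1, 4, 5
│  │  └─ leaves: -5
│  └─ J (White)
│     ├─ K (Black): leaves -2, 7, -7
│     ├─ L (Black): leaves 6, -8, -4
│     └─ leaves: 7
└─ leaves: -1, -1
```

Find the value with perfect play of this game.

D (Black): min(9, -8, -4) = -8
E (Black): min(0, 7, -5) = -5
F (Black): min(-8, 9, 8) = -8
C (White): max(-8, -5, -8) = -5
H (Black): min(8, -7, 9) = -7
I (Black): min(1, 4, 5) = 1
G (White): max(-7, 1, -5) = 1
K (Black): min(-2, 7, -7) = -7
L (Black): min(6, -8, -4) = -8
J (White): max(-7, -8, 7) = 7
B (Black): min(-5, 1, 7) = -5
Root (White): max(-5, -1, -1) = -1

-1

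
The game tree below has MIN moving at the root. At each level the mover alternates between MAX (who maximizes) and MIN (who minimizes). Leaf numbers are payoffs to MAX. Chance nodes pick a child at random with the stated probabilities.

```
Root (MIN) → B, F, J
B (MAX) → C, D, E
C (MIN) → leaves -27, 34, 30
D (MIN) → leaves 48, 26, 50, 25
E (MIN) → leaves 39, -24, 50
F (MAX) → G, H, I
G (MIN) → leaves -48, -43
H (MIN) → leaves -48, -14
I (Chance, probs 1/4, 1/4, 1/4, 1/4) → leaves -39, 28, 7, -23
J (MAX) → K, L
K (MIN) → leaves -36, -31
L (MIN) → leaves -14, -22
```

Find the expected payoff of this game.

C (MIN): min(-27, 34, 30) = -27
D (MIN): min(48, 26, 50, 25) = 25
E (MIN): min(39, -24, 50) = -24
B (MAX): max(-27, 25, -24) = 25
G (MIN): min(-48, -43) = -48
H (MIN): min(-48, -14) = -48
I (Chance): 1/4·-39 + 1/4·28 + 1/4·7 + 1/4·-23 = -6.75
F (MAX): max(-48, -48, -6.75) = -6.75
K (MIN): min(-36, -31) = -36
L (MIN): min(-14, -22) = -22
J (MAX): max(-36, -22) = -22
Root (MIN): min(25, -6.75, -22) = -22

-22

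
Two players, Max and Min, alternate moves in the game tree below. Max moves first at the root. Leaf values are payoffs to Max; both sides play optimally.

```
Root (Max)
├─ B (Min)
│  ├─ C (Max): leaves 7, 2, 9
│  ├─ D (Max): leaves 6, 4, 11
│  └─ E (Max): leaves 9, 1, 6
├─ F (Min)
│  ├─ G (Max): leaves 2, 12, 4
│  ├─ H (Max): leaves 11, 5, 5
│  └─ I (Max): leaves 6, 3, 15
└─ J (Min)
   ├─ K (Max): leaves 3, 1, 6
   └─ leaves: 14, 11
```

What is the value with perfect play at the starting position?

C (Max): max(7, 2, 9) = 9
D (Max): max(6, 4, 11) = 11
E (Max): max(9, 1, 6) = 9
B (Min): min(9, 11, 9) = 9
G (Max): max(2, 12, 4) = 12
H (Max): max(11, 5, 5) = 11
I (Max): max(6, 3, 15) = 15
F (Min): min(12, 11, 15) = 11
K (Max): max(3, 1, 6) = 6
J (Min): min(6, 14, 11) = 6
Root (Max): max(9, 11, 6) = 11

11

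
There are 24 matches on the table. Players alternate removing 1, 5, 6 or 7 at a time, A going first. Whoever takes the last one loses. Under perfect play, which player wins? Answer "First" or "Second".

W/L table (W = player to move can force a win):
i:   0  1  2  3  4  5  6  7  8  9 10 11 12 13 14 15 16 17 18 19 20 21 22 23 24
     W  L  W  L  W  L  W  W  W  W  W  W  W  L  W  L  W  L  W  W  W  W  W  W  W
Position 24 is W, so the first player wins.

First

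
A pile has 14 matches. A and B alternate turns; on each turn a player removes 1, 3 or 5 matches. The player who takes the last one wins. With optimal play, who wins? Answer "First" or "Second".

Compute winning (W) and losing (L) positions by backward induction:
i:   0  1  2  3  4  5  6  7  8  9 10 11 12 13 14
     L  W  L  W  L  W  L  W  L  W  L  W  L  W  L
Position 14 is L, so the second player wins.

Second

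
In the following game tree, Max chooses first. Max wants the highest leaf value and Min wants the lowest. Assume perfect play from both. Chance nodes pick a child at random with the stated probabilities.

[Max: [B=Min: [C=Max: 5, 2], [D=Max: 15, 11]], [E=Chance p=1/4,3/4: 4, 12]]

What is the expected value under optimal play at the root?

C (Max): max(5, 2) = 5
D (Max): max(15, 11) = 15
B (Min): min(5, 15) = 5
E (Chance): 1/4·4 + 3/4·12 = 10
Root (Max): max(5, 10) = 10

10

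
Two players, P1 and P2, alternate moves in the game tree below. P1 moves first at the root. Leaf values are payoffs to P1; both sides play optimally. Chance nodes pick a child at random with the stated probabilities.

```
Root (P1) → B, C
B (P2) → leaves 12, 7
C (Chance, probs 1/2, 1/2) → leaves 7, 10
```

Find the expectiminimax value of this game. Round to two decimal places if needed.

B (P2): min(12, 7) = 7
C (Chance): 1/2·7 + 1/2·10 = 8.5
Root (P1): max(7, 8.5) = 8.5

8.5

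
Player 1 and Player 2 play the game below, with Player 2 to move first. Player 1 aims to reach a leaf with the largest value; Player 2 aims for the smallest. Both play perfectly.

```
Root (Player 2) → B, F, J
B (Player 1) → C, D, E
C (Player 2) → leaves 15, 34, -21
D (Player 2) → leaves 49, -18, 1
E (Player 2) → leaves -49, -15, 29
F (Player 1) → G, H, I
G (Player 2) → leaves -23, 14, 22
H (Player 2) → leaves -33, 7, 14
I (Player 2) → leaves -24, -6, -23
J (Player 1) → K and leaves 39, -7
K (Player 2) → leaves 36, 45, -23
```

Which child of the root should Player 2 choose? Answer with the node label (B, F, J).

C (Player 2): min(15, 34, -21) = -21
D (Player 2): min(49, -18, 1) = -18
E (Player 2): min(-49, -15, 29) = -49
B (Player 1): max(-21, -18, -49) = -18
G (Player 2): min(-23, 14, 22) = -23
H (Player 2): min(-33, 7, 14) = -33
I (Player 2): min(-24, -6, -23) = -24
F (Player 1): max(-23, -33, -24) = -23
K (Player 2): min(36, 45, -23) = -23
J (Player 1): max(-23, 39, -7) = 39
Root (Player 2): min(-18, -23, 39) = -23
Player 2 picks the child with the lowest value: F (value -23).

F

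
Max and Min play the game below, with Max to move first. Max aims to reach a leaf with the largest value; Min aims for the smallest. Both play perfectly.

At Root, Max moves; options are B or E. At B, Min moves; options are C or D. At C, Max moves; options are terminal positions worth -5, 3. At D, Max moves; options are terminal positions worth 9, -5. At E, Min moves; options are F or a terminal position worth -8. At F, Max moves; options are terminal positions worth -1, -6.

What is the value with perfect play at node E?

-8

F: max(-1, -6) = -1
E: min(-1, -8) = -8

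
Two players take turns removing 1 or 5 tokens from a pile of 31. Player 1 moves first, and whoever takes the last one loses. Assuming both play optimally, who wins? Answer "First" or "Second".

Second

Positions where the player to move wins (W) vs loses (L):
i:   0  1  2  3  4  5  6  7  8  9 10 11 12 13 14 15 16 17 18 19 20 21 22 23 24 25 26 27 28 29 30 31
     W  L  W  L  W  L  W  L  W  L  W  L  W  L  W  L  W  L  W  L  W  L  W  L  W  L  W  L  W  L  W  L
Position 31 is L, so the second player wins.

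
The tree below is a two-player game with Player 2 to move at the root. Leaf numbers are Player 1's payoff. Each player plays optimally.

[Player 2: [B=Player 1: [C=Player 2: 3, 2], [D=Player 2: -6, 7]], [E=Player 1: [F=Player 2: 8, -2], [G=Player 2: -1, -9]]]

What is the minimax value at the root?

C (Player 2): min(3, 2) = 2
D (Player 2): min(-6, 7) = -6
B (Player 1): max(2, -6) = 2
F (Player 2): min(8, -2) = -2
G (Player 2): min(-1, -9) = -9
E (Player 1): max(-2, -9) = -2
Root (Player 2): min(2, -2) = -2

-2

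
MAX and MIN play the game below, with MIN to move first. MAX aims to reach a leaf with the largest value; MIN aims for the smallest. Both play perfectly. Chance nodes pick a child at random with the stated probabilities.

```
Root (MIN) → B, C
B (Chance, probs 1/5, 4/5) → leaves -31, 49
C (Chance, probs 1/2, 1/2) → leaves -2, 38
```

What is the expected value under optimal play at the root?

18

B (Chance): 1/5·-31 + 4/5·49 = 33
C (Chance): 1/2·-2 + 1/2·38 = 18
Root (MIN): min(33, 18) = 18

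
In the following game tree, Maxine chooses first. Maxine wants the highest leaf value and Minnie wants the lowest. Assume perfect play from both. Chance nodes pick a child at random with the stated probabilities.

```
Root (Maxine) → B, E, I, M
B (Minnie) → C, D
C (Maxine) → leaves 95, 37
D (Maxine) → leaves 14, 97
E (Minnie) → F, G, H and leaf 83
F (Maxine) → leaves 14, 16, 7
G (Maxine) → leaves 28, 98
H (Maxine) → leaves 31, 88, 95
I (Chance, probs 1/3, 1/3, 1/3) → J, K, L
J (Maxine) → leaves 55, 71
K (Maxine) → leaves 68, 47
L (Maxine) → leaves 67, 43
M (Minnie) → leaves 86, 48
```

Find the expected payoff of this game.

C (Maxine): max(95, 37) = 95
D (Maxine): max(14, 97) = 97
B (Minnie): min(95, 97) = 95
F (Maxine): max(14, 16, 7) = 16
G (Maxine): max(28, 98) = 98
H (Maxine): max(31, 88, 95) = 95
E (Minnie): min(16, 98, 95, 83) = 16
J (Maxine): max(55, 71) = 71
K (Maxine): max(68, 47) = 68
L (Maxine): max(67, 43) = 67
I (Chance): 1/3·71 + 1/3·68 + 1/3·67 = 68.67
M (Minnie): min(86, 48) = 48
Root (Maxine): max(95, 16, 68.67, 48) = 95

95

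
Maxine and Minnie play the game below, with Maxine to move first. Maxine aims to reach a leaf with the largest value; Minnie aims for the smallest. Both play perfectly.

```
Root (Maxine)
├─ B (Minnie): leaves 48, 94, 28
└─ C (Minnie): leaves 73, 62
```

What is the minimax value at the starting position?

B (Minnie): min(48, 94, 28) = 28
C (Minnie): min(73, 62) = 62
Root (Maxine): max(28, 62) = 62

62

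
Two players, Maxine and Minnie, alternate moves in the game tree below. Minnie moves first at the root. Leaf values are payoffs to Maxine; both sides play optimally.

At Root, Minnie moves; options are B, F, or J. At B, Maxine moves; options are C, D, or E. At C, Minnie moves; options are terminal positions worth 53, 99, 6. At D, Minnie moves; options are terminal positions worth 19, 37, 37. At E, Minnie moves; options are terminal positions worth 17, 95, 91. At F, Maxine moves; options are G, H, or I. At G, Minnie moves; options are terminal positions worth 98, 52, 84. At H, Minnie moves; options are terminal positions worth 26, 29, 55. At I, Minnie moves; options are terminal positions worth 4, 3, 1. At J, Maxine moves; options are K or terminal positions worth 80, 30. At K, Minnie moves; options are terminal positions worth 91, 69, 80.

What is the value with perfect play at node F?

G: min(98, 52, 84) = 52
H: min(26, 29, 55) = 26
I: min(4, 3, 1) = 1
F: max(52, 26, 1) = 52

52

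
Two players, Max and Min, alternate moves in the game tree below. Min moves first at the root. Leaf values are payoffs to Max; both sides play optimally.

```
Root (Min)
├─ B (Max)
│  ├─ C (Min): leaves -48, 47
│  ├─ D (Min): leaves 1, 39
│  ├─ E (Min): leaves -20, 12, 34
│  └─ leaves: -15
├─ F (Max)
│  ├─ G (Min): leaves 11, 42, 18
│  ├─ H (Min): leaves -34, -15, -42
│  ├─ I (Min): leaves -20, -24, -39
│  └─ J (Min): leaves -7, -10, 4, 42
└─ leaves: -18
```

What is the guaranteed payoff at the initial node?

-18

C (Min): min(-48, 47) = -48
D (Min): min(1, 39) = 1
E (Min): min(-20, 12, 34) = -20
B (Max): max(-48, 1, -20, -15) = 1
G (Min): min(11, 42, 18) = 11
H (Min): min(-34, -15, -42) = -42
I (Min): min(-20, -24, -39) = -39
J (Min): min(-7, -10, 4, 42) = -10
F (Max): max(11, -42, -39, -10) = 11
Root (Min): min(1, 11, -18) = -18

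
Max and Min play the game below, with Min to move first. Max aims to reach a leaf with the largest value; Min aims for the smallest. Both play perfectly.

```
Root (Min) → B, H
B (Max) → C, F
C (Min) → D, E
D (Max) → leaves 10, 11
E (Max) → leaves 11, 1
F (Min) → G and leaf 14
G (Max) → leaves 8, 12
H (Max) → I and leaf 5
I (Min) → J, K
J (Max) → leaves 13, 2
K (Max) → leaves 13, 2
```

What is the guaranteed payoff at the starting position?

D (Max): max(10, 11) = 11
E (Max): max(11, 1) = 11
C (Min): min(11, 11) = 11
G (Max): max(8, 12) = 12
F (Min): min(12, 14) = 12
B (Max): max(11, 12) = 12
J (Max): max(13, 2) = 13
K (Max): max(13, 2) = 13
I (Min): min(13, 13) = 13
H (Max): max(13, 5) = 13
Root (Min): min(12, 13) = 12

12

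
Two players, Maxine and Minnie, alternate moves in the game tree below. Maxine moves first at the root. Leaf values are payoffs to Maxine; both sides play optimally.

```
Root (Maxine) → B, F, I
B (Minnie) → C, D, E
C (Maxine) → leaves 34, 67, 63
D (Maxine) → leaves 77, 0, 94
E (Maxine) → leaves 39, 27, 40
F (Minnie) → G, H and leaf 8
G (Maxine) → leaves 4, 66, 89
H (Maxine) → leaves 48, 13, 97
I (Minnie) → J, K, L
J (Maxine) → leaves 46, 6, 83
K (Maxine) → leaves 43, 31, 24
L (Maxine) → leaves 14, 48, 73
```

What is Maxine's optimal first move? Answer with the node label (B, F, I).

C (Maxine): max(34, 67, 63) = 67
D (Maxine): max(77, 0, 94) = 94
E (Maxine): max(39, 27, 40) = 40
B (Minnie): min(67, 94, 40) = 40
G (Maxine): max(4, 66, 89) = 89
H (Maxine): max(48, 13, 97) = 97
F (Minnie): min(89, 97, 8) = 8
J (Maxine): max(46, 6, 83) = 83
K (Maxine): max(43, 31, 24) = 43
L (Maxine): max(14, 48, 73) = 73
I (Minnie): min(83, 43, 73) = 43
Root (Maxine): max(40, 8, 43) = 43
Maxine picks the child with the highest value: I (value 43).

I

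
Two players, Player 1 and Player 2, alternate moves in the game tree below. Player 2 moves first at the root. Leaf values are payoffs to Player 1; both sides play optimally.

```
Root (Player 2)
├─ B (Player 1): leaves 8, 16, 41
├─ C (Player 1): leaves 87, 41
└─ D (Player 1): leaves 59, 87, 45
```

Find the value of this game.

B (Player 1): max(8, 16, 41) = 41
C (Player 1): max(87, 41) = 87
D (Player 1): max(59, 87, 45) = 87
Root (Player 2): min(41, 87, 87) = 41

41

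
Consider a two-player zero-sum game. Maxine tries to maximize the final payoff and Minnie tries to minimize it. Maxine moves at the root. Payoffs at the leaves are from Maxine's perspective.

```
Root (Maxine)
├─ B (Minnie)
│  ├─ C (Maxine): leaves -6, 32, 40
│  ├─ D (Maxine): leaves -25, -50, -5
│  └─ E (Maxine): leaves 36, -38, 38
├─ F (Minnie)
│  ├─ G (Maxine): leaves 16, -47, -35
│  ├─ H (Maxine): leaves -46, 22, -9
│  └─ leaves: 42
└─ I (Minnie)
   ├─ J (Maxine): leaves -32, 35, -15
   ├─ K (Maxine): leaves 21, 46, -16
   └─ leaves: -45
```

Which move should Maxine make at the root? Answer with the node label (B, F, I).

F

C (Maxine): max(-6, 32, 40) = 40
D (Maxine): max(-25, -50, -5) = -5
E (Maxine): max(36, -38, 38) = 38
B (Minnie): min(40, -5, 38) = -5
G (Maxine): max(16, -47, -35) = 16
H (Maxine): max(-46, 22, -9) = 22
F (Minnie): min(16, 22, 42) = 16
J (Maxine): max(-32, 35, -15) = 35
K (Maxine): max(21, 46, -16) = 46
I (Minnie): min(35, 46, -45) = -45
Root (Maxine): max(-5, 16, -45) = 16
Maxine picks the child with the highest value: F (value 16).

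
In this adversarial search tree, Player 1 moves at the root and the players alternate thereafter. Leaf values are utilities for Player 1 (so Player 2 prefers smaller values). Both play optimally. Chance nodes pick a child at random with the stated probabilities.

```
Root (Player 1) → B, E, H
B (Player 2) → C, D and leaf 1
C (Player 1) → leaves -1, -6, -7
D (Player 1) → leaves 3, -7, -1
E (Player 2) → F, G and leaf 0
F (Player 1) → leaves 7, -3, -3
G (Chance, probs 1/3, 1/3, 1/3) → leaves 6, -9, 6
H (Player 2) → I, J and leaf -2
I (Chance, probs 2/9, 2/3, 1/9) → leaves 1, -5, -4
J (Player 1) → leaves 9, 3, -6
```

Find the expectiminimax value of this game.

0

C (Player 1): max(-1, -6, -7) = -1
D (Player 1): max(3, -7, -1) = 3
B (Player 2): min(-1, 3, 1) = -1
F (Player 1): max(7, -3, -3) = 7
G (Chance): 1/3·6 + 1/3·-9 + 1/3·6 = 1
E (Player 2): min(7, 1, 0) = 0
I (Chance): 2/9·1 + 2/3·-5 + 1/9·-4 = -3.56
J (Player 1): max(9, 3, -6) = 9
H (Player 2): min(-3.56, 9, -2) = -3.56
Root (Player 1): max(-1, 0, -3.56) = 0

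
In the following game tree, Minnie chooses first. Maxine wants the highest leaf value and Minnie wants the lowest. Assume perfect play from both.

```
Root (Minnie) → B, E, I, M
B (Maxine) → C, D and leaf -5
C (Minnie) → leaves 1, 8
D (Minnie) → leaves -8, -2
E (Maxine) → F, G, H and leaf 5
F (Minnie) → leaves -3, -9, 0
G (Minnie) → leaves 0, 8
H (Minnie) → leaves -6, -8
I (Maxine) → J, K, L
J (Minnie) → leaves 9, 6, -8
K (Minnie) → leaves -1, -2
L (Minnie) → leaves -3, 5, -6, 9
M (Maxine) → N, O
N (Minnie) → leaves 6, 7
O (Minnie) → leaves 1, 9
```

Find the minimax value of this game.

C (Minnie): min(1, 8) = 1
D (Minnie): min(-8, -2) = -8
B (Maxine): max(1, -8, -5) = 1
F (Minnie): min(-3, -9, 0) = -9
G (Minnie): min(0, 8) = 0
H (Minnie): min(-6, -8) = -8
E (Maxine): max(-9, 0, -8, 5) = 5
J (Minnie): min(9, 6, -8) = -8
K (Minnie): min(-1, -2) = -2
L (Minnie): min(-3, 5, -6, 9) = -6
I (Maxine): max(-8, -2, -6) = -2
N (Minnie): min(6, 7) = 6
O (Minnie): min(1, 9) = 1
M (Maxine): max(6, 1) = 6
Root (Minnie): min(1, 5, -2, 6) = -2

-2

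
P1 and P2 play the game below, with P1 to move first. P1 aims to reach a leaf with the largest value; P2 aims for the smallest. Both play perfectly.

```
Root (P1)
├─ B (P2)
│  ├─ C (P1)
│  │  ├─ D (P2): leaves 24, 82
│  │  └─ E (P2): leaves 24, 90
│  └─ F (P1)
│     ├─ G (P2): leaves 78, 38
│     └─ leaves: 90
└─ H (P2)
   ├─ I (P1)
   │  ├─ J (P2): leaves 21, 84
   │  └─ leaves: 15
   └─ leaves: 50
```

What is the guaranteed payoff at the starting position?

24

D (P2): min(24, 82) = 24
E (P2): min(24, 90) = 24
C (P1): max(24, 24) = 24
G (P2): min(78, 38) = 38
F (P1): max(38, 90) = 90
B (P2): min(24, 90) = 24
J (P2): min(21, 84) = 21
I (P1): max(21, 15) = 21
H (P2): min(21, 50) = 21
Root (P1): max(24, 21) = 24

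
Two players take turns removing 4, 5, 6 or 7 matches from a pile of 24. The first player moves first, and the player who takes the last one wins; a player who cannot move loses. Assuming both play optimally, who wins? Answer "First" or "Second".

i:   0  1  2  3  4  5  6  7  8  9 10 11 12 13 14 15 16 17 18 19 20 21 22 23 24
     L  L  L  L  W  W  W  W  W  W  W  L  L  L  L  W  W  W  W  W  W  W  L  L  L
Position 24 is L, so the second player wins.

Second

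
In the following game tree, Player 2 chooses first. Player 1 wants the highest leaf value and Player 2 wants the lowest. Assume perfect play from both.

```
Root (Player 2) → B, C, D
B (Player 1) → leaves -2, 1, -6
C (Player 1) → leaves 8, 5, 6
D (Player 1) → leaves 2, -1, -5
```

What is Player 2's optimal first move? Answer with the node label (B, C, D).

B (Player 1): max(-2, 1, -6) = 1
C (Player 1): max(8, 5, 6) = 8
D (Player 1): max(2, -1, -5) = 2
Root (Player 2): min(1, 8, 2) = 1
Player 2 picks the child with the lowest value: B (value 1).

B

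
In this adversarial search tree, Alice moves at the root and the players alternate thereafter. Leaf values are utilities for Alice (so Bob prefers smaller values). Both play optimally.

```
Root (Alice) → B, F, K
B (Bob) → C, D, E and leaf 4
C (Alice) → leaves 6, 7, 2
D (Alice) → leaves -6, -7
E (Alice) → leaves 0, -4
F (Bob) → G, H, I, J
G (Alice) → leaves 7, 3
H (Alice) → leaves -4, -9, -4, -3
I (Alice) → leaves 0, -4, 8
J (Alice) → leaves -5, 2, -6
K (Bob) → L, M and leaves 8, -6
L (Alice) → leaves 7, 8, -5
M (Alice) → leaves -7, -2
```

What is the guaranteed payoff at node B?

-6

C: max(6, 7, 2) = 7
D: max(-6, -7) = -6
E: max(0, -4) = 0
B: min(7, -6, 0, 4) = -6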